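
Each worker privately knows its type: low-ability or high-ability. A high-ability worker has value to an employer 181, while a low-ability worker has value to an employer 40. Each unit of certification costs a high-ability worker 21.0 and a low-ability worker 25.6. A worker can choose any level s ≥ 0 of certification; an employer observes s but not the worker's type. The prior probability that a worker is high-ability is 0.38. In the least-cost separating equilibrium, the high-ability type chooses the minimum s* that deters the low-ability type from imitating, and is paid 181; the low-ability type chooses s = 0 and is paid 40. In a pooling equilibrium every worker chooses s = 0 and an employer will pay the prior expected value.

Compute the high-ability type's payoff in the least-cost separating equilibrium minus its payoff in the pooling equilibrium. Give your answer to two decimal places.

Least-cost separating signal: s* solves 40 = 181 − 25.6·s*, so s* = (181 − 40)/25.6 ≈ 5.5078.
High-ability type's separating payoff: 181 − 21.0 × s* = 181 − 21.0 × (181 − 40)/25.6 = 181 − 2961/25.6 ≈ 65.3359.
Pooling payoff: 0.38 × 181 + 0.62 × 40 = 93.58.
Difference: 65.3359 − 93.58 = -28.2441, i.e. -28.24 to two decimal places.
The high-ability type would prefer the pooling outcome.

-28.24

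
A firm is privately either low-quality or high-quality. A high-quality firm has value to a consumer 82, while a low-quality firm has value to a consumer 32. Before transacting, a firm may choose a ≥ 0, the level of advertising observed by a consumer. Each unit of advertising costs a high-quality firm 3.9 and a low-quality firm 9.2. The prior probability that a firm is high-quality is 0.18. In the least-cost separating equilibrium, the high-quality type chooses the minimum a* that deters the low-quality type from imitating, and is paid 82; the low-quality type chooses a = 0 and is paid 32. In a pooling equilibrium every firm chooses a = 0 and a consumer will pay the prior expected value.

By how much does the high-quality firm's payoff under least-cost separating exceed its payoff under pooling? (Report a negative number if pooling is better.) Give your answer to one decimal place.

Least-cost separating signal: a* solves 32 = 82 − 9.2·a*, so a* = (82 − 32)/9.2 ≈ 5.4348.
High-quality type's separating payoff: 82 − 3.9 × a* = 82 − 3.9 × (82 − 32)/9.2 = 82 − 195/9.2 ≈ 60.804.
Pooling payoff: 0.18 × 82 + 0.82 × 32 = 41.
Difference: 60.804 − 41 = 19.804, i.e. 19.8 to one decimal place.
The high-quality type prefers to separate.

19.8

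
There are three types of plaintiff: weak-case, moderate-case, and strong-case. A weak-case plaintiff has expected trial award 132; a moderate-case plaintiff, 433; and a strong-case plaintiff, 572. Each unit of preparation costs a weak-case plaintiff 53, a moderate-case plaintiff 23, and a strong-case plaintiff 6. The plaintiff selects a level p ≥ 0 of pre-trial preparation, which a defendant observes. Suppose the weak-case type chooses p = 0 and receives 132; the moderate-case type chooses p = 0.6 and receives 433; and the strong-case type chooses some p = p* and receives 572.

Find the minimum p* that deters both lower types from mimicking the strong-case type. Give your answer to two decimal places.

Weak-case type (on-path payoff 132) won't mimic when 132 ≥ 572 − 53·p*, i.e. p* ≥ 8.30.
Moderate-case type (on-path payoff 433 − 23×0.6 = 419.2) won't mimic when 419.2 ≥ 572 − 23·p*, i.e. p* ≥ 6.64.
Both must hold, so p* = max(8.30, 6.64) = 8.30. The weak-case type's constraint binds.

8.30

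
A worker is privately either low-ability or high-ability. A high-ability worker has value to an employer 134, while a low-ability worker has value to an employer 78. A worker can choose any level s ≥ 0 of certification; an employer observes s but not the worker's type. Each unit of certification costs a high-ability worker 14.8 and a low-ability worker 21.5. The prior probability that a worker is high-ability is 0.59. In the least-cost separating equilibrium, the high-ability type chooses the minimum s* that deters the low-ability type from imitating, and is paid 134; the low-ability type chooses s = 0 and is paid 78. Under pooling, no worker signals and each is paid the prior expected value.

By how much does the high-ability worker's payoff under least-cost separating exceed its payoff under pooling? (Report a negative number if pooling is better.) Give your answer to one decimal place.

Least-cost separating signal: s* solves 78 = 134 − 21.5·s*, so s* = (134 − 78)/21.5 ≈ 2.6047.
High-ability type's separating payoff: 134 − 14.8 × s* = 134 − 14.8 × (134 − 78)/21.5 = 134 − 828.8/21.5 ≈ 95.451.
Pooling payoff: 0.59 × 134 + 0.41 × 78 = 111.04.
Difference: 95.451 − 111.04 = -15.589, i.e. -15.6 to one decimal place.
The high-ability type would prefer the pooling outcome.

-15.6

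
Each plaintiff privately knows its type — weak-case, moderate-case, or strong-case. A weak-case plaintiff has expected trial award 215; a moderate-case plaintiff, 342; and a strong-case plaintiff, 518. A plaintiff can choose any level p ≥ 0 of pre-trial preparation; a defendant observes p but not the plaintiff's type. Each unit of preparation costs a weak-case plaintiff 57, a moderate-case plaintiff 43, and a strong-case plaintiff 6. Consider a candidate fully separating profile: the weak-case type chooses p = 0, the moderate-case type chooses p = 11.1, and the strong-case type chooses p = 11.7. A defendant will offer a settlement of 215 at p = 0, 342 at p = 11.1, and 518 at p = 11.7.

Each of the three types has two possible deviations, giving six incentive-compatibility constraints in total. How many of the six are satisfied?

Weak-case (own payoff 215): to p=11.1 gives 342 − 57×11.1 = -290.7 → no gain ✓; to p=11.7 gives 518 − 57×11.7 = -148.9 → no gain ✓.
Strong-case (own payoff 518 − 6×11.7 = 447.8): to p=0 gives 215 → no gain ✓; to p=11.1 gives 342 − 6×11.1 = 275.4 → no gain ✓.
Moderate-case (own payoff 342 − 43×11.1 = -135.3): to p=0 gives 215 → profitable ✗; to p=11.7 gives 518 − 43×11.7 = 14.9 → profitable ✗.
4 of the 6 constraints hold; not an equilibrium.

4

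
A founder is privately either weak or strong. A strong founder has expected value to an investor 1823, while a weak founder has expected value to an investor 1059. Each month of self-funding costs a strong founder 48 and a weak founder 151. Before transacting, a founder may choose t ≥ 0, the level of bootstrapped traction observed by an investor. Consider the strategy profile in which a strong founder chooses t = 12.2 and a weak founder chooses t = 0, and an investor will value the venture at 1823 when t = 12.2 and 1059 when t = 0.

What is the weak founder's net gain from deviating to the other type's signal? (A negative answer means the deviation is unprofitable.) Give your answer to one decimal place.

Playing t = 0 the weak founder receives 1059.
Deviating to t = 12.2 brings payment 1823 at cost 151 × 12.2 = 1842.2, netting -19.2.
Gain from deviating: -19.2 − 1059 = -1078.2.
The gain is negative, so the weak type's incentive-compatibility constraint is satisfied.

-1078.2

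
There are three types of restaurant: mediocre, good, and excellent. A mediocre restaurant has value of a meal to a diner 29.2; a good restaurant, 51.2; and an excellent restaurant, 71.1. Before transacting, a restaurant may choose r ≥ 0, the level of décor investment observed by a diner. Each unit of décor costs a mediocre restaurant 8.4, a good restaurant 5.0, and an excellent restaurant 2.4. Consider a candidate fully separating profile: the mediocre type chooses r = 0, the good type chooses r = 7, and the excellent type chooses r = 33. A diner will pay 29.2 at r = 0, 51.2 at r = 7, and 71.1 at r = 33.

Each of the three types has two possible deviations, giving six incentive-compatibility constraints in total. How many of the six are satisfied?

Excellent (own payoff 71.1 − 2.4×33 = -8.1): to r=0 gives 29.2 → profitable ✗; to r=7 gives 51.2 − 2.4×7 = 34.4 → profitable ✗.
Mediocre (own payoff 29.2): to r=7 gives 51.2 − 8.4×7 = -7.6 → no gain ✓; to r=33 gives 71.1 − 8.4×33 = -206.1 → no gain ✓.
Good (own payoff 51.2 − 5.0×7 = 16.2): to r=0 gives 29.2 → profitable ✗; to r=33 gives 71.1 − 5.0×33 = -93.9 → no gain ✓.
3 of the 6 constraints hold; not an equilibrium.

3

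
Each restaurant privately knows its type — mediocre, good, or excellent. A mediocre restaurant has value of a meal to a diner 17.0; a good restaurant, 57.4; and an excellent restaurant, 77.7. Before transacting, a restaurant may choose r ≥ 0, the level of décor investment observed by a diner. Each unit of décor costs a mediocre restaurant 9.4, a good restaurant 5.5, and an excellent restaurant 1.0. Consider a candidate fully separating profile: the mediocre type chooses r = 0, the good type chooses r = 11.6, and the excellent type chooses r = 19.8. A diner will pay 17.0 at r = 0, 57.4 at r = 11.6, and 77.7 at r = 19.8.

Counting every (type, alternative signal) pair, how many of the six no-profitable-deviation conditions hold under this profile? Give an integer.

Excellent (own payoff 77.7 − 1.0×19.8 = 57.9): to r=0 gives 17.0 → no gain ✓; to r=11.6 gives 57.4 − 1.0×11.6 = 45.8 → no gain ✓.
Good (own payoff 57.4 − 5.5×11.6 = -6.4): to r=0 gives 17.0 → profitable ✗; to r=19.8 gives 77.7 − 5.5×19.8 = -31.2 → no gain ✓.
Mediocre (own payoff 17.0): to r=11.6 gives 57.4 − 9.4×11.6 = -51.64 → no gain ✓; to r=19.8 gives 77.7 − 9.4×19.8 = -108.42 → no gain ✓.
5 of the 6 constraints hold; not an equilibrium.

5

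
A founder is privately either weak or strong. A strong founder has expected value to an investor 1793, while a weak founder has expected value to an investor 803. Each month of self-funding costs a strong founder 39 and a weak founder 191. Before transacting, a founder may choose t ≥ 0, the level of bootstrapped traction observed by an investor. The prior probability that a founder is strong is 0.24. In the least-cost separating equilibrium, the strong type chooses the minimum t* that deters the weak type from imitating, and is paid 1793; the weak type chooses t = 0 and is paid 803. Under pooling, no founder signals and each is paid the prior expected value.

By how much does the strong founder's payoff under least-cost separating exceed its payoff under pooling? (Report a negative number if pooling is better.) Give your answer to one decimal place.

Least-cost separating signal: t* solves 803 = 1793 − 191·t*, so t* = (1793 − 803)/191 ≈ 5.1832.
Strong type's separating payoff: 1793 − 39 × t* = 1793 − 39 × (1793 − 803)/191 = 1793 − 38610/191 ≈ 1590.853.
Pooling payoff: 0.24 × 1793 + 0.76 × 803 = 1040.6.
Difference: 1590.853 − 1040.6 = 550.253, i.e. 550.3 to one decimal place.
The strong type prefers to separate.

550.3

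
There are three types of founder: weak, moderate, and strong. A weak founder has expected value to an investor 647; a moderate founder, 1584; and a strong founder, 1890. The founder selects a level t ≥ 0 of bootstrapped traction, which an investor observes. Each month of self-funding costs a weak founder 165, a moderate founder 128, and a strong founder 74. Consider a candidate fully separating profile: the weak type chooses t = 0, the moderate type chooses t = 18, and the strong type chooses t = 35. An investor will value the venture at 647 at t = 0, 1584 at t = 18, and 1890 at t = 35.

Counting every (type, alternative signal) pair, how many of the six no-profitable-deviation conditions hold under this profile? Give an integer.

Weak (own payoff 647): to t=18 gives 1584 − 165×18 = -1386 → no gain ✓; to t=35 gives 1890 − 165×35 = -3885 → no gain ✓.
Strong (own payoff 1890 − 74×35 = -700): to t=0 gives 647 → profitable ✗; to t=18 gives 1584 − 74×18 = 252 → profitable ✗.
Moderate (own payoff 1584 − 128×18 = -720): to t=0 gives 647 → profitable ✗; to t=35 gives 1890 − 128×35 = -2590 → no gain ✓.
3 of the 6 constraints hold; not an equilibrium.

3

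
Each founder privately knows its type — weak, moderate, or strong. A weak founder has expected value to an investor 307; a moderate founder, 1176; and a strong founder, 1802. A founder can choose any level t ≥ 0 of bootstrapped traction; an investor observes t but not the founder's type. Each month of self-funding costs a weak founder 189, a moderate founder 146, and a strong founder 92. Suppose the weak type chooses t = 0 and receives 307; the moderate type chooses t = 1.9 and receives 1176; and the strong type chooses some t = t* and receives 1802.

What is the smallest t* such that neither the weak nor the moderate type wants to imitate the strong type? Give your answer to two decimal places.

7.91

Weak type (on-path payoff 307) won't mimic when 307 ≥ 1802 − 189·t*, i.e. t* ≥ 7.91.
Moderate type (on-path payoff 1176 − 146×1.9 = 898.6) won't mimic when 898.6 ≥ 1802 − 146·t*, i.e. t* ≥ 6.19.
Both must hold, so t* = max(7.91, 6.19) = 7.91. The weak type's constraint binds.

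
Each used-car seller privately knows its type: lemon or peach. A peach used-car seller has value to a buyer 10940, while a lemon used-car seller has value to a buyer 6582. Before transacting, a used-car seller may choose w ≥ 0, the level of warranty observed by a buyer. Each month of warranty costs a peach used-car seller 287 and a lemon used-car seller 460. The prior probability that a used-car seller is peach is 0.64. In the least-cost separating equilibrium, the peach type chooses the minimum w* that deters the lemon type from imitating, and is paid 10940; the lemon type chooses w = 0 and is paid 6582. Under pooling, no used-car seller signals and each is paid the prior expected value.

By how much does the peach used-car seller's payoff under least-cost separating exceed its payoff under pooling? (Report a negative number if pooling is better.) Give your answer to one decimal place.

-1150.1

Least-cost separating signal: w* solves 6582 = 10940 − 460·w*, so w* = (10940 − 6582)/460 ≈ 9.4739.
Peach type's separating payoff: 10940 − 287 × w* = 10940 − 287 × (10940 − 6582)/460 = 10940 − 1250746/460 ≈ 8220.987.
Pooling payoff: 0.64 × 10940 + 0.36 × 6582 = 9371.12.
Difference: 8220.987 − 9371.12 = -1150.133, i.e. -1150.1 to one decimal place.
The peach type would prefer the pooling outcome.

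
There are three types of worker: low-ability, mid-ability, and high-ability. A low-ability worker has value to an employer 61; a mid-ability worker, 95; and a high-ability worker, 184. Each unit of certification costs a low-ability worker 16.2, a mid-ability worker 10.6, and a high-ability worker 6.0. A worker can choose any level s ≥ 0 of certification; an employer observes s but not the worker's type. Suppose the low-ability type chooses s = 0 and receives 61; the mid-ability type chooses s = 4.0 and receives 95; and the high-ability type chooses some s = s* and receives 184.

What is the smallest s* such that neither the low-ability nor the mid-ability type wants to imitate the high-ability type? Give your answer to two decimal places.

Low-ability type (on-path payoff 61) won't mimic when 61 ≥ 184 − 16.2·s*, i.e. s* ≥ 7.59.
Mid-ability type (on-path payoff 95 − 10.6×4.0 = 52.6) won't mimic when 52.6 ≥ 184 − 10.6·s*, i.e. s* ≥ 12.40.
Both must hold, so s* = max(7.59, 12.40) = 12.40. The mid-ability type's constraint binds.

12.40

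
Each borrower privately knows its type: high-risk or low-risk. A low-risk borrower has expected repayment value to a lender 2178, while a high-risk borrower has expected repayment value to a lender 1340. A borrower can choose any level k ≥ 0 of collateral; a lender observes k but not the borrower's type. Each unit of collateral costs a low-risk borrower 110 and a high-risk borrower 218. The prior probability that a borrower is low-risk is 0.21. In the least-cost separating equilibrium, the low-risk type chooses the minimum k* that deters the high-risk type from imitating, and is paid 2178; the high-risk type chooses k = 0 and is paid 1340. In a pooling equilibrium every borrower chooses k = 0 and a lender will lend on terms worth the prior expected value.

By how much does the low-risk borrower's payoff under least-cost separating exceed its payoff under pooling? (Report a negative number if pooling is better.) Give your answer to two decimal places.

Least-cost separating signal: k* solves 1340 = 2178 − 218·k*, so k* = (2178 − 1340)/218 ≈ 3.8440.
Low-risk type's separating payoff: 2178 − 110 × k* = 2178 − 110 × (2178 − 1340)/218 = 2178 − 92180/218 ≈ 1755.1560.
Pooling payoff: 0.21 × 2178 + 0.79 × 1340 = 1515.98.
Difference: 1755.1560 − 1515.98 = 239.176, i.e. 239.18 to two decimal places.
The low-risk type prefers to separate.

239.18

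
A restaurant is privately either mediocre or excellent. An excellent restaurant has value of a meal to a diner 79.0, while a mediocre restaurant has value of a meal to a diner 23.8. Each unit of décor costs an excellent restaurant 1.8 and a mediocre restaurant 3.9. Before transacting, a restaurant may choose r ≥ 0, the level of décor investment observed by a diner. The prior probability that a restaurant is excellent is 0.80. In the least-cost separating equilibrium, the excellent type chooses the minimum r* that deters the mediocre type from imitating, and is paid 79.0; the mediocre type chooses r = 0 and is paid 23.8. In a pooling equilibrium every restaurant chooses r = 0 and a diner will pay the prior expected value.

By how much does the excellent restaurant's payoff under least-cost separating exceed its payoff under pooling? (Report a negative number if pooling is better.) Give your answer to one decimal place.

-14.4

Least-cost separating signal: r* solves 23.8 = 79.0 − 3.9·r*, so r* = (79.0 − 23.8)/3.9 ≈ 14.1538.
Excellent type's separating payoff: 79.0 − 1.8 × r* = 79.0 − 1.8 × (79.0 − 23.8)/3.9 = 79.0 − 99.36/3.9 ≈ 53.523.
Pooling payoff: 0.80 × 79.0 + 0.20 × 23.8 = 67.96.
Difference: 53.523 − 67.96 = -14.437, i.e. -14.4 to one decimal place.
The excellent type would prefer the pooling outcome.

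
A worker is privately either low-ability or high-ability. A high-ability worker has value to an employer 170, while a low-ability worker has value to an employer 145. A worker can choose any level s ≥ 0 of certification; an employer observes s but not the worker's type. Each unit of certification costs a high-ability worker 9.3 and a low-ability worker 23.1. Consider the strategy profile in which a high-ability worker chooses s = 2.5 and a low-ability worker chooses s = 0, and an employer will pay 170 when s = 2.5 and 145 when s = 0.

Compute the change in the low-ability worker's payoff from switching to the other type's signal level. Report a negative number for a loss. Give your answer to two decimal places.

-32.75

Playing s = 0 the low-ability worker receives 145.
Deviating to s = 2.5 brings payment 170 at cost 23.1 × 2.5 = 57.75, netting 112.25.
Gain from deviating: 112.25 − 145 = -32.75.
The gain is negative, so the low-ability type's incentive-compatibility constraint is satisfied.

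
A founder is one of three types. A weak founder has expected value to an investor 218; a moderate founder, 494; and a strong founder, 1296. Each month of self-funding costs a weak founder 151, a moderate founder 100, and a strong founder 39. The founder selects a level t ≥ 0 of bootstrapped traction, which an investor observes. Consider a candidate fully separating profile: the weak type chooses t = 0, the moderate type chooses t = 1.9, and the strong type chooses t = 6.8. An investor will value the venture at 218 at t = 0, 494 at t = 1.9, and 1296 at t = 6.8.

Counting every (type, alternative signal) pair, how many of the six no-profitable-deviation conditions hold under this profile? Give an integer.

Moderate (own payoff 494 − 100×1.9 = 304): to t=0 gives 218 → no gain ✓; to t=6.8 gives 1296 − 100×6.8 = 616 → profitable ✗.
Strong (own payoff 1296 − 39×6.8 = 1030.8): to t=0 gives 218 → no gain ✓; to t=1.9 gives 494 − 39×1.9 = 419.9 → no gain ✓.
Weak (own payoff 218): to t=1.9 gives 494 − 151×1.9 = 207.1 → no gain ✓; to t=6.8 gives 1296 − 151×6.8 = 269.2 → profitable ✗.
4 of the 6 constraints hold; not an equilibrium.

4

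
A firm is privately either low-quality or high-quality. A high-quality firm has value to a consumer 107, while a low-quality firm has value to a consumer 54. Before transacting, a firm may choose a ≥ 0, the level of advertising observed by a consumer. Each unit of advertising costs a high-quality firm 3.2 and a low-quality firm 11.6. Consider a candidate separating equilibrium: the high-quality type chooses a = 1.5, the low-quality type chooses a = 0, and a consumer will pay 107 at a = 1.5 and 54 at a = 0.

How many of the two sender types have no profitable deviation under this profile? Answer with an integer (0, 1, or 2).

High-quality type: signal → 107 − 3.2 × 1.5 = 102.2; deviate to 0 → 54. IC holds (102.2 ≥ 54).
Low-quality type: stay at 0 → 54; mimic → 107 − 11.6 × 1.5 = 89.6. IC fails (54 < 89.6).
1 of 2 constraints hold, so this profile is not an equilibrium.

1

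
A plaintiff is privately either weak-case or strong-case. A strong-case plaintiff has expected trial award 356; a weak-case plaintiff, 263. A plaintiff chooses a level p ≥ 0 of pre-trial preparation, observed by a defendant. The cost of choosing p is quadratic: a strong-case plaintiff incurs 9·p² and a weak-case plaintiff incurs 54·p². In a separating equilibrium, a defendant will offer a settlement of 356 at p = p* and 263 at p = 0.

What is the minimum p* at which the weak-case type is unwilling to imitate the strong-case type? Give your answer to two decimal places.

The weak-case type at p = 0 receives 263; imitating at p* yields 356 − 54·p*².
Indifference: 263 = 356 − 54·p*², so p*² = (356 − 263) / 54 ≈ 1.7222.
p* = √1.7222 ≈ 1.31.

1.31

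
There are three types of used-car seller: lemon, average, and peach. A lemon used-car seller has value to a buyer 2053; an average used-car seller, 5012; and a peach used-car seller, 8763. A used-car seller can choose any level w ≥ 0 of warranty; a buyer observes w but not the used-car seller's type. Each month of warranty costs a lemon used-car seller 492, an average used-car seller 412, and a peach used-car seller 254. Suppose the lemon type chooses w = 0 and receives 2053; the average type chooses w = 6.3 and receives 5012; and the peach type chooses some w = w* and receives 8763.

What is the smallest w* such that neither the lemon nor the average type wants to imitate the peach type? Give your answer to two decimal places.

Average type (on-path payoff 5012 − 412×6.3 = 2416.4) won't mimic when 2416.4 ≥ 8763 − 412·w*, i.e. w* ≥ 15.40.
Lemon type (on-path payoff 2053) won't mimic when 2053 ≥ 8763 − 492·w*, i.e. w* ≥ 13.64.
Both must hold, so w* = max(13.64, 15.40) = 15.40. The average type's constraint binds.

15.40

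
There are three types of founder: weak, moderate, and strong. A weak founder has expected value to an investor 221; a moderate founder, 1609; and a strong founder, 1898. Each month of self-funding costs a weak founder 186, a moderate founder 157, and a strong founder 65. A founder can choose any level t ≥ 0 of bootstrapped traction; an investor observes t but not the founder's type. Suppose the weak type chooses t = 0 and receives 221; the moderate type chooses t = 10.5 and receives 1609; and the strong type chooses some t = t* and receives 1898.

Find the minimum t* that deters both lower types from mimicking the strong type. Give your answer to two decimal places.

12.34

Moderate type (on-path payoff 1609 − 157×10.5 = -39.5) won't mimic when -39.5 ≥ 1898 − 157·t*, i.e. t* ≥ 12.34.
Weak type (on-path payoff 221) won't mimic when 221 ≥ 1898 − 186·t*, i.e. t* ≥ 9.02.
Both must hold, so t* = max(9.02, 12.34) = 12.34. The moderate type's constraint binds.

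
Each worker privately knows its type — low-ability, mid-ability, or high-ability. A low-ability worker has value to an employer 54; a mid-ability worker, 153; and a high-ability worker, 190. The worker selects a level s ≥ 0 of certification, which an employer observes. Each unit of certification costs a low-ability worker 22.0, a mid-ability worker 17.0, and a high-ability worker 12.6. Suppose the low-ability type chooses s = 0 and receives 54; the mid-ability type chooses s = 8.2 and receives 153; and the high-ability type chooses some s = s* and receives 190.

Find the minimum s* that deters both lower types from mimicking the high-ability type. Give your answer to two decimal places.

10.38

Mid-ability type (on-path payoff 153 − 17.0×8.2 = 13.6) won't mimic when 13.6 ≥ 190 − 17.0·s*, i.e. s* ≥ 10.38.
Low-ability type (on-path payoff 54) won't mimic when 54 ≥ 190 − 22.0·s*, i.e. s* ≥ 6.18.
Both must hold, so s* = max(6.18, 10.38) = 10.38. The mid-ability type's constraint binds.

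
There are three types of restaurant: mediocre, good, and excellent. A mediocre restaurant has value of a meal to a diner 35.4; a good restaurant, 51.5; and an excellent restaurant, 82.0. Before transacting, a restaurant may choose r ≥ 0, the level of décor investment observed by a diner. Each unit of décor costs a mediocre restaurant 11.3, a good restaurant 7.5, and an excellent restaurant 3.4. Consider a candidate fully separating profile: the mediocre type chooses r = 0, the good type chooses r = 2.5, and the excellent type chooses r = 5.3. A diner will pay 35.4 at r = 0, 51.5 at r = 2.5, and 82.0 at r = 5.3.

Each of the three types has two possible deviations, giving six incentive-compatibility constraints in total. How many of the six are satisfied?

4

Excellent (own payoff 82.0 − 3.4×5.3 = 63.98): to r=0 gives 35.4 → no gain ✓; to r=2.5 gives 51.5 − 3.4×2.5 = 43 → no gain ✓.
Mediocre (own payoff 35.4): to r=2.5 gives 51.5 − 11.3×2.5 = 23.25 → no gain ✓; to r=5.3 gives 82.0 − 11.3×5.3 = 22.11 → no gain ✓.
Good (own payoff 51.5 − 7.5×2.5 = 32.75): to r=0 gives 35.4 → profitable ✗; to r=5.3 gives 82.0 − 7.5×5.3 = 42.25 → profitable ✗.
4 of the 6 constraints hold; not an equilibrium.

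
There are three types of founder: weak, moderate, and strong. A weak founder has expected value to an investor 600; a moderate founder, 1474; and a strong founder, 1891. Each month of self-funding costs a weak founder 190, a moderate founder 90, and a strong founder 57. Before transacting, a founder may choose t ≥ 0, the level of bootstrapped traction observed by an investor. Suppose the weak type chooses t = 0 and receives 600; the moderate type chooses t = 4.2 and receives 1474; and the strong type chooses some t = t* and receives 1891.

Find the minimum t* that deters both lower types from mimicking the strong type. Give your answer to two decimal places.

Moderate type (on-path payoff 1474 − 90×4.2 = 1096) won't mimic when 1096 ≥ 1891 − 90·t*, i.e. t* ≥ 8.83.
Weak type (on-path payoff 600) won't mimic when 600 ≥ 1891 − 190·t*, i.e. t* ≥ 6.79.
Both must hold, so t* = max(6.79, 8.83) = 8.83. The moderate type's constraint binds.

8.83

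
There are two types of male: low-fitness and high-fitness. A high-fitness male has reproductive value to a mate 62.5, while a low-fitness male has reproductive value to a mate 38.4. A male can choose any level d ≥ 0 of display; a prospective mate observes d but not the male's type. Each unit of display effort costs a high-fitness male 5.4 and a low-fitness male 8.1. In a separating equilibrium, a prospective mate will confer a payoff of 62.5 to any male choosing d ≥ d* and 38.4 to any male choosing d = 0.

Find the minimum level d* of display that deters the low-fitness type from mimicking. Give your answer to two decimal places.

A low-fitness male choosing d = 0 receives 38.4.
Imitating at d* instead would pay 62.5 at cost 8.1·d*, netting 62.5 − 8.1·d*.
Indifference: 38.4 = 62.5 − 8.1·d*, so d* = (62.5 − 38.4) / 8.1 ≈ 2.98.
At d* the low-fitness type's incentive constraint just binds; the high-fitness type strictly prefers d* since its per-unit cost is lower.

2.98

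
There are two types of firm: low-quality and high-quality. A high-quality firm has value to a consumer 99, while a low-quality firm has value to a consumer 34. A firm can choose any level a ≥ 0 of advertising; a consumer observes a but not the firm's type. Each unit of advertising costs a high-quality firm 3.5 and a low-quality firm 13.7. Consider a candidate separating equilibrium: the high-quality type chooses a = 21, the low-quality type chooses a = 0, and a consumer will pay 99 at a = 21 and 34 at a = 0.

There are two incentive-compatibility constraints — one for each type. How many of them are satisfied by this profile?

1

Low-quality type: stay at 0 → 34; mimic → 99 − 13.7 × 21 = -188.7. IC holds (34 ≥ -188.7).
High-quality type: signal → 99 − 3.5 × 21 = 25.5; deviate to 0 → 34. IC fails (25.5 < 34).
1 of 2 constraints hold, so this profile is not an equilibrium.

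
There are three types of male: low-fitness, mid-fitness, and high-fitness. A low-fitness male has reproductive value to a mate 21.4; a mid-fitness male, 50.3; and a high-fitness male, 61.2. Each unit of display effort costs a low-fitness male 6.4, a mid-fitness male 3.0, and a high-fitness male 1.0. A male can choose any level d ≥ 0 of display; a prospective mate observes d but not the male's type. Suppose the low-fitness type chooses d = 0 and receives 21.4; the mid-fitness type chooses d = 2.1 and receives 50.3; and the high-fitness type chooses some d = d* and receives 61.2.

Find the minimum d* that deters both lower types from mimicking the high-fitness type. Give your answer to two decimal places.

6.22

Low-fitness type (on-path payoff 21.4) won't mimic when 21.4 ≥ 61.2 − 6.4·d*, i.e. d* ≥ 6.22.
Mid-fitness type (on-path payoff 50.3 − 3.0×2.1 = 44) won't mimic when 44 ≥ 61.2 − 3.0·d*, i.e. d* ≥ 5.73.
Both must hold, so d* = max(6.22, 5.73) = 6.22. The low-fitness type's constraint binds.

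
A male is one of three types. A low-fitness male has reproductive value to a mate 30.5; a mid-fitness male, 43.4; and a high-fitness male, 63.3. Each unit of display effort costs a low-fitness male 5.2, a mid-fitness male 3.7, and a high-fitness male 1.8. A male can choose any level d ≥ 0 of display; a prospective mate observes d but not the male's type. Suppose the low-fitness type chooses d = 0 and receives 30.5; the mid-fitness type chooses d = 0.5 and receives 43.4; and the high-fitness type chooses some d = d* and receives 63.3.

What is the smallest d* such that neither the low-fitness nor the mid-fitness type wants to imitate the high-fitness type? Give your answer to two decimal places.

Low-fitness type (on-path payoff 30.5) won't mimic when 30.5 ≥ 63.3 − 5.2·d*, i.e. d* ≥ 6.31.
Mid-fitness type (on-path payoff 43.4 − 3.7×0.5 = 41.55) won't mimic when 41.55 ≥ 63.3 − 3.7·d*, i.e. d* ≥ 5.88.
Both must hold, so d* = max(6.31, 5.88) = 6.31. The low-fitness type's constraint binds.

6.31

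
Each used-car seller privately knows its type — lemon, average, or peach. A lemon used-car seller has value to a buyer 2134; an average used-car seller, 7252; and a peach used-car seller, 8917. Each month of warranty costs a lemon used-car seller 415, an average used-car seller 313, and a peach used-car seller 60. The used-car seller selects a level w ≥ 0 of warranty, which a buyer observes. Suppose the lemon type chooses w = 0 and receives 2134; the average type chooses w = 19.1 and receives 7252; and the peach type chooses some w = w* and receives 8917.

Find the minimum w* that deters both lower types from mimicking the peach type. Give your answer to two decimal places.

24.42

Average type (on-path payoff 7252 − 313×19.1 = 1273.7) won't mimic when 1273.7 ≥ 8917 − 313·w*, i.e. w* ≥ 24.42.
Lemon type (on-path payoff 2134) won't mimic when 2134 ≥ 8917 − 415·w*, i.e. w* ≥ 16.34.
Both must hold, so w* = max(16.34, 24.42) = 24.42. The average type's constraint binds.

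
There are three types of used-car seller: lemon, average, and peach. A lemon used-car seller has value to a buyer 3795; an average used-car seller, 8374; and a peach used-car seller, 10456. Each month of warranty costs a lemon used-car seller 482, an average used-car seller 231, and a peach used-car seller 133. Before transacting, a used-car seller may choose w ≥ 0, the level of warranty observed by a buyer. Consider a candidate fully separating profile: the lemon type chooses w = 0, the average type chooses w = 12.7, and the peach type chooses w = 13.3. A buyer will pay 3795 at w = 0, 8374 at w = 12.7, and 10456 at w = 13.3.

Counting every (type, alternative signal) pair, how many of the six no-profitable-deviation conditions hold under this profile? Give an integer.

Lemon (own payoff 3795): to w=12.7 gives 8374 − 482×12.7 = 2252.6 → no gain ✓; to w=13.3 gives 10456 − 482×13.3 = 4045.4 → profitable ✗.
Peach (own payoff 10456 − 133×13.3 = 8687.1): to w=0 gives 3795 → no gain ✓; to w=12.7 gives 8374 − 133×12.7 = 6684.9 → no gain ✓.
Average (own payoff 8374 − 231×12.7 = 5440.3): to w=0 gives 3795 → no gain ✓; to w=13.3 gives 10456 − 231×13.3 = 7383.7 → profitable ✗.
4 of the 6 constraints hold; not an equilibrium.

4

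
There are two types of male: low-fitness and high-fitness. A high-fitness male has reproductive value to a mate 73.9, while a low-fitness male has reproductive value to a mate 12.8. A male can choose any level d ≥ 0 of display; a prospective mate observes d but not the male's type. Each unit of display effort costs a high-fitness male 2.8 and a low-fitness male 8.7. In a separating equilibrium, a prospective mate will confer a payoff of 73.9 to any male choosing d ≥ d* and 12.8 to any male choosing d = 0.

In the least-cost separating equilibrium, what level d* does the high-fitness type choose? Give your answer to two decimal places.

A low-fitness male choosing d = 0 receives 12.8.
Imitating at d* instead would pay 73.9 at cost 8.7·d*, netting 73.9 − 8.7·d*.
Indifference: 12.8 = 73.9 − 8.7·d*, so d* = (73.9 − 12.8) / 8.7 ≈ 7.02.
At d* the low-fitness type's incentive constraint just binds; the high-fitness type strictly prefers d* since its per-unit cost is lower.

7.02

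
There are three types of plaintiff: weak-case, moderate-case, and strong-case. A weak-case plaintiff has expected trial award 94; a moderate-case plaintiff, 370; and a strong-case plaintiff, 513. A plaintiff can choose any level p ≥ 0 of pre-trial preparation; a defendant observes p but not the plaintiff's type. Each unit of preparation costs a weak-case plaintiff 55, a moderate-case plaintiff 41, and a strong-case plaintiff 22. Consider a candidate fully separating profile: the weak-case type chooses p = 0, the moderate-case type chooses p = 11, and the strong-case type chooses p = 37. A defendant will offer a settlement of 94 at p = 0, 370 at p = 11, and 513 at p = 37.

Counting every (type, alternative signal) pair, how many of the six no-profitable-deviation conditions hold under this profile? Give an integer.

Strong-case (own payoff 513 − 22×37 = -301): to p=0 gives 94 → profitable ✗; to p=11 gives 370 − 22×11 = 128 → profitable ✗.
Weak-case (own payoff 94): to p=11 gives 370 − 55×11 = -235 → no gain ✓; to p=37 gives 513 − 55×37 = -1522 → no gain ✓.
Moderate-case (own payoff 370 − 41×11 = -81): to p=0 gives 94 → profitable ✗; to p=37 gives 513 − 41×37 = -1004 → no gain ✓.
3 of the 6 constraints hold; not an equilibrium.

3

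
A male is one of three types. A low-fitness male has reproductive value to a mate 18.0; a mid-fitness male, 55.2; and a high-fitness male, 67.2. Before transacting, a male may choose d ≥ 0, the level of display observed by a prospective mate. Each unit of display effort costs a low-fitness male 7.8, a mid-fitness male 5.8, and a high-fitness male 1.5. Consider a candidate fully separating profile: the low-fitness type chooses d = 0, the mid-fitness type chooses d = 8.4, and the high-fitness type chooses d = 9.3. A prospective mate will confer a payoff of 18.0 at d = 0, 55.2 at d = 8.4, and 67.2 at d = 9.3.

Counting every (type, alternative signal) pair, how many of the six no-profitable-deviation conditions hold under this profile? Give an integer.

4

Low-fitness (own payoff 18.0): to d=8.4 gives 55.2 − 7.8×8.4 = -10.32 → no gain ✓; to d=9.3 gives 67.2 − 7.8×9.3 = -5.34 → no gain ✓.
High-fitness (own payoff 67.2 − 1.5×9.3 = 53.25): to d=0 gives 18.0 → no gain ✓; to d=8.4 gives 55.2 − 1.5×8.4 = 42.6 → no gain ✓.
Mid-fitness (own payoff 55.2 − 5.8×8.4 = 6.48): to d=0 gives 18.0 → profitable ✗; to d=9.3 gives 67.2 − 5.8×9.3 = 13.26 → profitable ✗.
4 of the 6 constraints hold; not an equilibrium.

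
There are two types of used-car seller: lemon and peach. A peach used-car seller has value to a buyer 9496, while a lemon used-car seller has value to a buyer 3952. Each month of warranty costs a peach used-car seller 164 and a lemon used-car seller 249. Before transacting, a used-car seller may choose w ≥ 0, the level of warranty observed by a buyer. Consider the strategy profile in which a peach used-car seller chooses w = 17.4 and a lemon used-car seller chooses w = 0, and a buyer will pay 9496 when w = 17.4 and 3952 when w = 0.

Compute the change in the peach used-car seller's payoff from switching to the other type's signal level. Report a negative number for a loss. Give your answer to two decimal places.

Playing w = 17.4 the peach used-car seller receives 9496 − 164 × 17.4 = 6642.4.
Deviating to w = 0 yields 3952 instead.
Gain from deviating: 3952 − 6642.4 = -2690.40.
The gain is negative, so the peach type's incentive-compatibility constraint is satisfied.

-2690.40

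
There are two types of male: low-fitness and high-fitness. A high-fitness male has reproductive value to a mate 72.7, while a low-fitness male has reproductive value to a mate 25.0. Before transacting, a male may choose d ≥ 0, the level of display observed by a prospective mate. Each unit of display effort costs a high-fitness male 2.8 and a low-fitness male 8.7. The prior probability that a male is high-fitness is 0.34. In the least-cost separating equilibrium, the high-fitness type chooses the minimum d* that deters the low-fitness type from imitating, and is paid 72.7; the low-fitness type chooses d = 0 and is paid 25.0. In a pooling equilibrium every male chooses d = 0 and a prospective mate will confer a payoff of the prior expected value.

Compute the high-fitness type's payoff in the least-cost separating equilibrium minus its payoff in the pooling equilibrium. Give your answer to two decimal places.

16.13

Least-cost separating signal: d* solves 25.0 = 72.7 − 8.7·d*, so d* = (72.7 − 25.0)/8.7 ≈ 5.4828.
High-fitness type's separating payoff: 72.7 − 2.8 × d* = 72.7 − 2.8 × (72.7 − 25.0)/8.7 = 72.7 − 133.56/8.7 ≈ 57.3483.
Pooling payoff: 0.34 × 72.7 + 0.66 × 25.0 = 41.218.
Difference: 57.3483 − 41.218 = 16.1303, i.e. 16.13 to two decimal places.
The high-fitness type prefers to separate.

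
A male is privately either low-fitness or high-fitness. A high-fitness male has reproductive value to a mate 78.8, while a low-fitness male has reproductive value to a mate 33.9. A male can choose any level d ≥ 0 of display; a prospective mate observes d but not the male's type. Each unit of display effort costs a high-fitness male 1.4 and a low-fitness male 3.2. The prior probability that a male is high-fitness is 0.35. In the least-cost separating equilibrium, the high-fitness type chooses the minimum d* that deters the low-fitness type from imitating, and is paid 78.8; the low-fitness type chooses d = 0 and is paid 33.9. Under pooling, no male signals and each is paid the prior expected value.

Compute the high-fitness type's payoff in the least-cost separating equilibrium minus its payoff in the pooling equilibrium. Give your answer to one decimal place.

9.5

Least-cost separating signal: d* solves 33.9 = 78.8 − 3.2·d*, so d* = (78.8 − 33.9)/3.2 ≈ 14.0313.
High-fitness type's separating payoff: 78.8 − 1.4 × d* = 78.8 − 1.4 × (78.8 − 33.9)/3.2 = 78.8 − 62.86/3.2 ≈ 59.156.
Pooling payoff: 0.35 × 78.8 + 0.65 × 33.9 = 49.615.
Difference: 59.156 − 49.615 = 9.541, i.e. 9.5 to one decimal place.
The high-fitness type prefers to separate.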